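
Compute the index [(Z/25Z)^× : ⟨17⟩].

1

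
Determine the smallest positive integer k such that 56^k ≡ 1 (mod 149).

Since 56 ∈ (Z/149Z)^×, its order divides φ(149) = 149 − 1 = 148 = 2^2 · 37.
Divisors of 148: 1, 2, 4, 37, 74, 148.
Evaluate successive powers at the divisors of 148:
56^1 ≡ 56 (mod 149)
56^2 ≡ 7 (mod 149)
56^4 ≡ 49 (mod 149)
56^37 ≡ 105 (mod 149)
56^74 ≡ 148 (mod 149)
56^148 ≡ 1 (mod 149) ✓
Therefore the multiplicative order of 56 modulo 149 is 148.

148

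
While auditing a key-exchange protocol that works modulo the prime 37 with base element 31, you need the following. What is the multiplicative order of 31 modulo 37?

4

By Lagrange's theorem, ord_37(31) divides φ(37) = 37 − 1 = 36 = 2^2 · 3^2.
Divisors of 36: 1, 2, 3, 4, 6, 9, 12, 18, 36.
Check 31^d mod 37 for each divisor in increasing order:
31^1 ≡ 31 (mod 37)
31^2 ≡ 36 (mod 37)
31^3 ≡ 6 (mod 37)
31^4 ≡ 1 (mod 37) ✓
Therefore the multiplicative order of 31 modulo 37 is 4.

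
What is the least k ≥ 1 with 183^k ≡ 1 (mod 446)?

3

The order of 183 must divide φ(446) = φ(2)·φ(223) = 1·222 = 222 = 2 · 3 · 37.
Divisors of 222: 1, 2, 3, 6, 37, 74, 111, 222.
Evaluate successive powers at the divisors of 222:
183^1 ≡ 183 (mod 446)
183^2 ≡ 39 (mod 446)
183^3 ≡ 1 (mod 446) ✓
So ord_446(183) = 3.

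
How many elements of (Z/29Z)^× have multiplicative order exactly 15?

φ(29) = 29 − 1 = 28 = 2^2 · 7.
Since (Z/29Z)^× is cyclic of order 28, the number of elements of order d is φ(d) when d | 28 and 0 otherwise.
15 does not divide 28, so no element of (Z/29Z)^× has order 15.

0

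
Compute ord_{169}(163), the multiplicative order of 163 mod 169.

156

The order of 163 must divide φ(169) = φ(13^2) = 13·(13−1) = 156 = 2^2 · 3 · 13.
Divisors of 156: 1, 2, 3, 4, 6, 12, 13, 26, 39, 52, 78, 156.
Check 163^d mod 169 for each divisor in increasing order:
163^1 ≡ 163
163^2 ≡ 36
163^3 ≡ 122
163^4 ≡ 113
163^6 ≡ 12
163^12 ≡ 144
163^13 ≡ 150
163^26 ≡ 23
163^39 ≡ 70
163^52 ≡ 22
163^78 ≡ 168
163^156 ≡ 1
Hence ord(163) = 156.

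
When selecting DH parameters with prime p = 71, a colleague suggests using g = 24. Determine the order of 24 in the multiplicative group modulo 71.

35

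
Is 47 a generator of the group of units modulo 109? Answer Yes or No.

φ(109) = 109 − 1 = 108 = 2^2 · 3^3.
It suffices to check that the order of 47 is not a proper divisor of 108: compute 47^(108/q) for q ∈ {2, 3}.
47^54 ≡ 108 (mod 109)  [q = 2: ≢ 1 ✓]
47^36 ≡ 45 (mod 109)  [q = 3: ≢ 1 ✓]
Every test exponent gives a nontrivial residue, hence 47 generates the full group.

Yes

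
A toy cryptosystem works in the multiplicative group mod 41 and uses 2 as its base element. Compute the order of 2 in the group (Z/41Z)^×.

20

ord(2) | φ(41) = 41 − 1 = 40 = 2^3 · 5.
Divisors of 40: 1, 2, 4, 5, 8, 10, 20, 40.
Check 2^d mod 41 for each divisor in increasing order:
2^1 ≡ 2
2^2 ≡ 4
2^4 ≡ 16
2^5 ≡ 32
2^8 ≡ 10
2^10 ≡ 40
2^20 ≡ 1
So ord_41(2) = 20.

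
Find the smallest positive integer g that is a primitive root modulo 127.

3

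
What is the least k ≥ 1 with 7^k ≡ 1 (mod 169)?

The order of 7 must divide φ(169) = φ(13^2) = 13·(13−1) = 156 = 2^2 · 3 · 13.
Divisors of 156: 1, 2, 3, 4, 6, 12, 13, 26, 39, 52, 78, 156.
Test each divisor d:
7^1 ≡ 7 (mod 169)
7^2 ≡ 49 (mod 169)
7^3 ≡ 5 (mod 169)
7^4 ≡ 35 (mod 169)
7^6 ≡ 25 (mod 169)
7^12 ≡ 118 (mod 169)
7^13 ≡ 150 (mod 169)
7^26 ≡ 23 (mod 169)
7^39 ≡ 70 (mod 169)
7^52 ≡ 22 (mod 169)
7^78 ≡ 168 (mod 169)
7^156 ≡ 1 (mod 169) ✓
Hence ord(7) = 156.

156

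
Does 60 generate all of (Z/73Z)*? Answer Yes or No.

φ(73) = 73 − 1 = 72 = 2^3 · 3^2.
Test 60^(72/q) mod 73 for each prime factor q of 72:
60^36 ≡ 72 (mod 73)  [q = 2: ≢ 1 ✓]
60^24 ≡ 64 (mod 73)  [q = 3: ≢ 1 ✓]
None equal 1, so ord_73(60) = 72: 60 is a primitive root.

Yes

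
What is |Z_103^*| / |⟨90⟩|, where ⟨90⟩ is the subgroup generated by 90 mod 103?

The order of 90 must divide φ(103) = 103 − 1 = 102 = 2 · 3 · 17.
Divisors of 102: 1, 2, 3, 6, 17, 34, 51, 102.
Test each divisor d:
90^1 ≡ 90 (mod 103)
90^2 ≡ 66 (mod 103)
90^3 ≡ 69 (mod 103)
90^6 ≡ 23 (mod 103)
90^17 ≡ 102 (mod 103)
90^34 ≡ 1 (mod 103) ✓
The order of 90 is 34, so the subgroup it generates has 34 elements.
The index is φ(103) / ord(90) = 102 / 34 = 3.

3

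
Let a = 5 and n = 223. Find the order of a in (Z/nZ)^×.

222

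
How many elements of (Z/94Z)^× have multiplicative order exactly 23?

22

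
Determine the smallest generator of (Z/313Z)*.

φ(313) = 313 − 1 = 312 = 2^3 · 3 · 13.
g is a primitive root iff g^(312/q) ≢ 1 (mod 313) for each prime q ∈ {2, 3, 13}.
g = 2: 2^156 ≡ 1 — hits 1, so not a primitive root.
g = 3: 3^156 ≡ 1 — hits 1, so not a primitive root.
g = 4: 4^156 ≡ 1 — hits 1, so not a primitive root.
g = 5: 5^156 ≡ 312; 5^104 ≡ 1 — hits 1, so not a primitive root.
g = 6: 6^156 ≡ 1 — hits 1, so not a primitive root.
g = 7: 7^156 ≡ 312; 7^104 ≡ 1 — hits 1, so not a primitive root.
g = 8: 8^156 ≡ 1 — hits 1, so not a primitive root.
g = 9: 9^156 ≡ 1 — hits 1, so not a primitive root.
g = 10: 10^156 ≡ 312; 10^104 ≡ 214; 10^24 ≡ 103 — none is 1, so 10 is a primitive root.
Hence the least primitive root of 313 is 10.

10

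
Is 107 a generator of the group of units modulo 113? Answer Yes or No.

Yes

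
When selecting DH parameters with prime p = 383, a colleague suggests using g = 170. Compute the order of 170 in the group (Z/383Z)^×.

ord(170) | φ(383) = 383 − 1 = 382 = 2 · 191.
Divisors of 382: 1, 2, 191, 382.
Compute 170^d (mod 383) for the divisors d until we hit 1:
170^1 ≡ 170 (mod 383)
170^2 ≡ 175 (mod 383)
170^191 ≡ 382 (mod 383)
170^382 ≡ 1 (mod 383) ✓
So ord_383(170) = 382.

382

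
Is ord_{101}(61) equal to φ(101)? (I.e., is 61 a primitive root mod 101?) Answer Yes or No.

Yes

φ(101) = 101 − 1 = 100 = 2^2 · 5^2.
Test 61^(100/q) mod 101 for each prime factor q of 100:
61^50 ≡ 100 (mod 101)  [q = 2: ≢ 1 ✓]
61^20 ≡ 36 (mod 101)  [q = 5: ≢ 1 ✓]
Every test exponent gives a nontrivial residue, hence 61 generates the full group.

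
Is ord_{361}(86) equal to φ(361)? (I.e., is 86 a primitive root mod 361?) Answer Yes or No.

Yes

φ(361) = φ(19^2) = 19·(19−1) = 342 = 2 · 3^2 · 19.
It suffices to check that the order of 86 is not a proper divisor of 342: compute 86^(342/q) for q ∈ {2, 3, 19}.
86^171 ≡ 360 (mod 361)  [q = 2: ≢ 1 ✓]
86^114 ≡ 68 (mod 361)  [q = 3: ≢ 1 ✓]
86^18 ≡ 134 (mod 361)  [q = 19: ≢ 1 ✓]
Every test exponent gives a nontrivial residue, hence 86 generates the full group.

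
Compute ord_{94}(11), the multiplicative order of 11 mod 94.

Since 11 ∈ (Z/94Z)^×, its order divides φ(94) = φ(2)·φ(47) = 1·46 = 46 = 2 · 23.
Divisors of 46: 1, 2, 23, 46.
Evaluate successive powers at the divisors of 46:
11^1 ≡ 11 (mod 94)
11^2 ≡ 27 (mod 94)
11^23 ≡ 93 (mod 94)
11^46 ≡ 1 (mod 94) ✓
The smallest such exponent is 46, so the order of 11 is 46.

46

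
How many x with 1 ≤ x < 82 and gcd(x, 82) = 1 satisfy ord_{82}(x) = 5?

φ(82) = φ(2)·φ(41) = 1·40 = 40 = 2^3 · 5.
(Z/82Z)^× is cyclic (|G| = 40); a cyclic group of order m has exactly φ(d) elements of each order d | m, and none otherwise.
5 | 40, and φ(5) = 5 − 1 = 4.

4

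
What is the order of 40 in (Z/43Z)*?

The order of 40 must divide φ(43) = 43 − 1 = 42 = 2 · 3 · 7.
Divisors of 42: 1, 2, 3, 6, 7, 14, 21, 42.
Test each divisor d:
40^1 ≡ 40 (mod 43)
40^2 ≡ 9 (mod 43)
40^3 ≡ 16 (mod 43)
40^6 ≡ 41 (mod 43)
40^7 ≡ 6 (mod 43)
40^14 ≡ 36 (mod 43)
40^21 ≡ 1 (mod 43) ✓
The smallest such exponent is 21, so the order of 40 is 21.

21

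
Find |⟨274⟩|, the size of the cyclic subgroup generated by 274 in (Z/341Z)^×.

The order of 274 must divide φ(341) = φ(11·31) = (11−1)·(31−1) = 10·30 = 300 = 2^2 · 3 · 5^2.
Divisors of 300: 1, 2, 3, 4, 5, 6, 10, 12, 15, 20, 25, 30, 50, 60, 75, 100, 150, 300.
Compute 274^d (mod 341) for the divisors d until we hit 1:
274^1 ≡ 274 (mod 341)
274^2 ≡ 56 (mod 341)
274^3 ≡ 340 (mod 341)
274^4 ≡ 67 (mod 341)
274^5 ≡ 285 (mod 341)
274^6 ≡ 1 (mod 341) ✓
Therefore the multiplicative order of 274 modulo 341 is 6.

6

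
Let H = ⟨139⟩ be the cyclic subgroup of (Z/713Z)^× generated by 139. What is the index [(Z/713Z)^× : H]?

66

The order of 139 must divide φ(713) = φ(23·31) = (23−1)·(31−1) = 22·30 = 660 = 2^2 · 3 · 5 · 11.
Divisors of 660: 1, 2, 3, 4, 5, 6, 10, 11, 12, 15, 20, 22, 30, 33, 44, 55, 60, 66, 110, 132, 165, 220, 330, 660.
Check 139^d mod 713 for each divisor in increasing order:
139^1 ≡ 139
139^2 ≡ 70
139^3 ≡ 461
139^4 ≡ 622
139^5 ≡ 185
139^6 ≡ 47
139^10 ≡ 1
Thus |⟨139⟩| = ord(139) = 10.
Index = |(Z/713Z)^×| / |⟨139⟩| = 660 / 10 = 66.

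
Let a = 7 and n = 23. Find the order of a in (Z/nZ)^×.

22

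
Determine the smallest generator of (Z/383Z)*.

φ(383) = 383 − 1 = 382 = 2 · 191.
g is a primitive root iff g^(382/q) ≢ 1 (mod 383) for each prime q ∈ {2, 191}.
g = 2: 2^191 ≡ 1 — hits 1, so not a primitive root.
g = 3: 3^191 ≡ 1 — hits 1, so not a primitive root.
g = 4: 4^191 ≡ 1 — hits 1, so not a primitive root.
g = 5: 5^191 ≡ 382; 5^2 ≡ 25 — none is 1, so 5 is a primitive root.
So 5 is the smallest generator of (Z/383Z)^×.

5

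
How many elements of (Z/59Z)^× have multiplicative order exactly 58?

28

φ(59) = 59 − 1 = 58 = 2 · 29.
(Z/59Z)^× is cyclic (|G| = 58); a cyclic group of order m has exactly φ(d) elements of each order d | m, and none otherwise.
58 = 2 · 29 divides 58, and φ(58) = 28.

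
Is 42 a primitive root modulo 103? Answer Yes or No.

φ(103) = 103 − 1 = 102 = 2 · 3 · 17.
It suffices to check that the order of 42 is not a proper divisor of 102: compute 42^(102/q) for q ∈ {2, 3, 17}.
42^51 ≡ 102 (mod 103)  [q = 2: ≢ 1 ✓]
42^34 ≡ 1 (mod 103)  [q = 3: ≡ 1 ✗]
42^6 ≡ 34 (mod 103)  [q = 17: ≢ 1 ✓]
Since 42^34 ≡ 1, the order of 42 divides 34 < 102, so 42 is not a primitive root.

No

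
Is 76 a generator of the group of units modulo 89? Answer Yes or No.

φ(89) = 89 − 1 = 88 = 2^3 · 11.
It suffices to check that the order of 76 is not a proper divisor of 88: compute 76^(88/q) for q ∈ {2, 11}.
76^44 ≡ 88 (mod 89)  [q = 2: ≢ 1 ✓]
76^8 ≡ 64 (mod 89)  [q = 11: ≢ 1 ✓]
None equal 1, so ord_89(76) = 88: 76 is a primitive root.

Yes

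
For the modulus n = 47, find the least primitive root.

φ(47) = 47 − 1 = 46 = 2 · 23.
Test candidates g = 2, 3, … against the prime factors q ∈ {2, 23} of φ(47): g is a generator iff g^(46/q) ≢ 1 for every such q.
g = 2: 2^23 ≡ 1 — hits 1, so not a primitive root.
g = 3: 3^23 ≡ 1 — hits 1, so not a primitive root.
g = 4: 4^23 ≡ 1 — hits 1, so not a primitive root.
g = 5: 5^23 ≡ 46; 5^2 ≡ 25 — none is 1, so 5 is a primitive root.
So 5 is the smallest generator of (Z/47Z)^×.

5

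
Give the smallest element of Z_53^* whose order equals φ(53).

φ(53) = 53 − 1 = 52 = 2^2 · 13.
g is a primitive root iff g^(52/q) ≢ 1 (mod 53) for each prime q ∈ {2, 13}.
g = 2: 2^26 ≡ 52; 2^4 ≡ 16 — none is 1, so 2 is a primitive root.
The smallest primitive root modulo 53 is 2.

2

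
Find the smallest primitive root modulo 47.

5

φ(47) = 47 − 1 = 46 = 2 · 23.
Test candidates g = 2, 3, … against the prime factors q ∈ {2, 23} of φ(47): g is a generator iff g^(46/q) ≢ 1 for every such q.
g = 2: 2^23 ≡ 1 — hits 1, so not a primitive root.
g = 3: 3^23 ≡ 1 — hits 1, so not a primitive root.
g = 4: 4^23 ≡ 1 — hits 1, so not a primitive root.
g = 5: 5^23 ≡ 46; 5^2 ≡ 25 — none is 1, so 5 is a primitive root.
Hence the least primitive root of 47 is 5.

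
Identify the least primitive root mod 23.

5

φ(23) = 23 − 1 = 22 = 2 · 11.
Test candidates g = 2, 3, … against the prime factors q ∈ {2, 11} of φ(23): g is a generator iff g^(22/q) ≢ 1 for every such q.
g = 2: 2^11 ≡ 1 — hits 1, so not a primitive root.
g = 3: 3^11 ≡ 1 — hits 1, so not a primitive root.
g = 4: 4^11 ≡ 1 — hits 1, so not a primitive root.
g = 5: 5^11 ≡ 22; 5^2 ≡ 2 — none is 1, so 5 is a primitive root.
The smallest primitive root modulo 23 is 5.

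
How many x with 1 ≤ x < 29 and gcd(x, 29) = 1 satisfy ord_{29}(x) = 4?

2

φ(29) = 29 − 1 = 28 = 2^2 · 7.
(Z/29Z)^× is cyclic (|G| = 28); a cyclic group of order m has exactly φ(d) elements of each order d | m, and none otherwise.
4 = 2^2 divides 28, and φ(4) = 2.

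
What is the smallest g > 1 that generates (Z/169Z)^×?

2

φ(169) = φ(13^2) = 13·(13−1) = 156 = 2^2 · 3 · 13.
Test candidates g = 2, 3, … against the prime factors q ∈ {2, 3, 13} of φ(169): g is a generator iff g^(156/q) ≢ 1 for every such q.
g = 2: 2^78 ≡ 168; 2^52 ≡ 146; 2^12 ≡ 40 — none is 1, so 2 is a primitive root.
So 2 is the smallest generator of (Z/169Z)^×.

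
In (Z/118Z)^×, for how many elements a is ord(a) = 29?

φ(118) = φ(2)·φ(59) = 1·58 = 58 = 2 · 29.
(Z/118Z)^× is cyclic (|G| = 58); a cyclic group of order m has exactly φ(d) elements of each order d | m, and none otherwise.
29 | 58, and φ(29) = 29 − 1 = 28.

28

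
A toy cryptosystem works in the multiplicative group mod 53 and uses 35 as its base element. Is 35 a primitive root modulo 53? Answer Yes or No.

φ(53) = 53 − 1 = 52 = 2^2 · 13.
An element g generates (Z/53Z)^× iff g^(52/q) ≢ 1 (mod 53) for each prime q ∈ {2, 13}.
35^26 ≡ 52 (mod 53)  [q = 2: ≢ 1 ✓]
35^4 ≡ 36 (mod 53)  [q = 13: ≢ 1 ✓]
None equal 1, so ord_53(35) = 52: 35 is a primitive root.

Yes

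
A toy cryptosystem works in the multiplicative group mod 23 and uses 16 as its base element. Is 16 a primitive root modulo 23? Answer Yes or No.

No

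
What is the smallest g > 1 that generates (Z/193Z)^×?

φ(193) = 193 − 1 = 192 = 2^6 · 3.
g is a primitive root iff g^(192/q) ≢ 1 (mod 193) for each prime q ∈ {2, 3}.
g = 2: 2^96 ≡ 1 — hits 1, so not a primitive root.
g = 3: 3^96 ≡ 1 — hits 1, so not a primitive root.
g = 4: 4^96 ≡ 1 — hits 1, so not a primitive root.
g = 5: 5^96 ≡ 192; 5^64 ≡ 84 — none is 1, so 5 is a primitive root.
The smallest primitive root modulo 193 is 5.

5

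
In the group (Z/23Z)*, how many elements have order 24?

0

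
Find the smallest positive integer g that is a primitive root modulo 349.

φ(349) = 349 − 1 = 348 = 2^2 · 3 · 29.
g is a primitive root iff g^(348/q) ≢ 1 (mod 349) for each prime q ∈ {2, 3, 29}.
g = 2: 2^174 ≡ 348; 2^116 ≡ 226; 2^12 ≡ 257 — none is 1, so 2 is a primitive root.
The smallest primitive root modulo 349 is 2.

2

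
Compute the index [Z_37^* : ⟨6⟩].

9

By Lagrange's theorem, ord_37(6) divides φ(37) = 37 − 1 = 36 = 2^2 · 3^2.
Divisors of 36: 1, 2, 3, 4, 6, 9, 12, 18, 36.
Evaluate successive powers at the divisors of 36:
6^1 ≡ 6 (mod 37)
6^2 ≡ 36 (mod 37)
6^3 ≡ 31 (mod 37)
6^4 ≡ 1 (mod 37) ✓
So ord_37(6) = 4, hence |⟨6⟩| = 4.
Index = |(Z/37Z)^×| / |⟨6⟩| = 36 / 4 = 9.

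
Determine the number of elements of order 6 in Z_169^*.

φ(169) = φ(13^2) = 13·(13−1) = 156 = 2^2 · 3 · 13.
(Z/169Z)^× is cyclic (|G| = 156); a cyclic group of order m has exactly φ(d) elements of each order d | m, and none otherwise.
6 = 2 · 3 divides 156, and φ(6) = 2.

2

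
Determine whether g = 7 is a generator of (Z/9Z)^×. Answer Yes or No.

No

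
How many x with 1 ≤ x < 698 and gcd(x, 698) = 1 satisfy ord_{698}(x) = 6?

2

φ(698) = φ(2)·φ(349) = 1·348 = 348 = 2^2 · 3 · 29.
(Z/698Z)^× is cyclic (|G| = 348); a cyclic group of order m has exactly φ(d) elements of each order d | m, and none otherwise.
6 = 2 · 3 divides 348, and φ(6) = 2.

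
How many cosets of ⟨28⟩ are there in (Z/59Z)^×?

2

By Lagrange's theorem, ord_59(28) divides φ(59) = 59 − 1 = 58 = 2 · 29.
Divisors of 58: 1, 2, 29, 58.
Check 28^d mod 59 for each divisor in increasing order:
28^1 ≡ 28 (mod 59)
28^2 ≡ 17 (mod 59)
28^29 ≡ 1 (mod 59) ✓
The order of 28 is 29, so the subgroup it generates has 29 elements.
Index = |(Z/59Z)^×| / |⟨28⟩| = 58 / 29 = 2.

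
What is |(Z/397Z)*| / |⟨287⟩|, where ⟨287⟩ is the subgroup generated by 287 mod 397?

The order of 287 must divide φ(397) = 397 − 1 = 396 = 2^2 · 3^2 · 11.
Divisors of 396: 1, 2, 3, 4, 6, 9, 11, 12, 18, 22, 33, 36, 44, 66, 99, 132, 198, 396.
Compute 287^d (mod 397) for the divisors d until we hit 1:
287^1 ≡ 287 (mod 397)
287^2 ≡ 190 (mod 397)
287^3 ≡ 141 (mod 397)
287^4 ≡ 370 (mod 397)
287^6 ≡ 31 (mod 397)
287^9 ≡ 4 (mod 397)
287^11 ≡ 363 (mod 397)
287^12 ≡ 167 (mod 397)
287^18 ≡ 16 (mod 397)
287^22 ≡ 362 (mod 397)
287^33 ≡ 396 (mod 397)
287^36 ≡ 256 (mod 397)
287^44 ≡ 34 (mod 397)
287^66 ≡ 1 (mod 397) ✓
So ord_397(287) = 66, hence |⟨287⟩| = 66.
Index = |(Z/397Z)^×| / |⟨287⟩| = 396 / 66 = 6.

6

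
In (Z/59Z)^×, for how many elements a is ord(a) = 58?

28

φ(59) = 59 − 1 = 58 = 2 · 29.
(Z/59Z)^× is cyclic (|G| = 58); a cyclic group of order m has exactly φ(d) elements of each order d | m, and none otherwise.
58 = 2 · 29 divides 58, and φ(58) = 28.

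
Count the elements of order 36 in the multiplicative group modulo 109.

12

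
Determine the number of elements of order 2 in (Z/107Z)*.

1

φ(107) = 107 − 1 = 106 = 2 · 53.
In a cyclic group of order 106, there are φ(d) elements of order d for each divisor d of 106, and zero for non-divisors.
2 | 106, and φ(2) = 2 − 1 = 1.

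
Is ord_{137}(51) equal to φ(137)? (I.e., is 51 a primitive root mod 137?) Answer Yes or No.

φ(137) = 137 − 1 = 136 = 2^3 · 17.
An element g generates (Z/137Z)^× iff g^(136/q) ≢ 1 (mod 137) for each prime q ∈ {2, 17}.
51^68 ≡ 136 (mod 137)  [q = 2: ≢ 1 ✓]
51^8 ≡ 16 (mod 137)  [q = 17: ≢ 1 ✓]
All checks pass, so 51 has order 136 and is a primitive root modulo 137.

Yes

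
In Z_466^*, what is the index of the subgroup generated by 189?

1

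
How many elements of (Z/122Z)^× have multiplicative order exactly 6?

φ(122) = φ(2)·φ(61) = 1·60 = 60 = 2^2 · 3 · 5.
In a cyclic group of order 60, there are φ(d) elements of order d for each divisor d of 60, and zero for non-divisors.
6 = 2 · 3 divides 60, and φ(6) = 2.

2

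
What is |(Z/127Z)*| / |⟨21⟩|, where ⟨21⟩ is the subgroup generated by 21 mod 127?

By Lagrange's theorem, ord_127(21) divides φ(127) = 127 − 1 = 126 = 2 · 3^2 · 7.
Divisors of 126: 1, 2, 3, 6, 7, 9, 14, 18, 21, 42, 63, 126.
Evaluate successive powers at the divisors of 126:
21^1 ≡ 21
21^2 ≡ 60
21^3 ≡ 117
21^6 ≡ 100
21^7 ≡ 68
21^9 ≡ 16
21^14 ≡ 52
21^18 ≡ 2
21^21 ≡ 107
21^42 ≡ 19
21^63 ≡ 1
So ord_127(21) = 63, hence |⟨21⟩| = 63.
[(Z/127Z)^× : ⟨21⟩] = 126/63 = 2.

2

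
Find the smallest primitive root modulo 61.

φ(61) = 61 − 1 = 60 = 2^2 · 3 · 5.
g is a primitive root iff g^(60/q) ≢ 1 (mod 61) for each prime q ∈ {2, 3, 5}.
g = 2: 2^30 ≡ 60; 2^20 ≡ 47; 2^12 ≡ 9 — none is 1, so 2 is a primitive root.
The smallest primitive root modulo 61 is 2.

2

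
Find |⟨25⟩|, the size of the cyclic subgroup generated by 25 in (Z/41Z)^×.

Since 25 ∈ (Z/41Z)^×, its order divides φ(41) = 41 − 1 = 40 = 2^3 · 5.
Divisors of 40: 1, 2, 4, 5, 8, 10, 20, 40.
Compute 25^d (mod 41) for the divisors d until we hit 1:
25^1 ≡ 25
25^2 ≡ 10
25^4 ≡ 18
25^5 ≡ 40
25^8 ≡ 37
25^10 ≡ 1
So ord_41(25) = 10.

10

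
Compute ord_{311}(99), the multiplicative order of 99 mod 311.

310

By Lagrange's theorem, ord_311(99) divides φ(311) = 311 − 1 = 310 = 2 · 5 · 31.
Divisors of 310: 1, 2, 5, 10, 31, 62, 155, 310.
Evaluate successive powers at the divisors of 310:
99^1 ≡ 99 (mod 311)
99^2 ≡ 160 (mod 311)
99^5 ≡ 61 (mod 311)
99^10 ≡ 300 (mod 311)
99^31 ≡ 95 (mod 311)
99^62 ≡ 6 (mod 311)
99^155 ≡ 310 (mod 311)
99^310 ≡ 1 (mod 311) ✓
So ord_311(99) = 310.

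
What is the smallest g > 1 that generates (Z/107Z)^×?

φ(107) = 107 − 1 = 106 = 2 · 53.
g is a primitive root iff g^(106/q) ≢ 1 (mod 107) for each prime q ∈ {2, 53}.
g = 2: 2^53 ≡ 106; 2^2 ≡ 4 — none is 1, so 2 is a primitive root.
The smallest primitive root modulo 107 is 2.

2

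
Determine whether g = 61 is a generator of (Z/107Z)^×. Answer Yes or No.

φ(107) = 107 − 1 = 106 = 2 · 53.
An element g generates (Z/107Z)^× iff g^(106/q) ≢ 1 (mod 107) for each prime q ∈ {2, 53}.
61^53 ≡ 1 (mod 107)  [q = 2: ≡ 1 ✗]
61^2 ≡ 83 (mod 107)  [q = 53: ≢ 1 ✓]
Since 61^53 ≡ 1, the order of 61 divides 53 < 106, so 61 is not a primitive root.

No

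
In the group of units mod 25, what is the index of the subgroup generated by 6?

Since 6 ∈ (Z/25Z)^×, its order divides φ(25) = φ(5^2) = 5·(5−1) = 20 = 2^2 · 5.
Divisors of 20: 1, 2, 4, 5, 10, 20.
Test each divisor d:
6^1 ≡ 6
6^2 ≡ 11
6^4 ≡ 21
6^5 ≡ 1
So ord_25(6) = 5, hence |⟨6⟩| = 5.
[(Z/25Z)^× : ⟨6⟩] = 20/5 = 4.

4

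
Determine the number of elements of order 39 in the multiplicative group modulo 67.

0

φ(67) = 67 − 1 = 66 = 2 · 3 · 11.
In a cyclic group of order 66, there are φ(d) elements of order d for each divisor d of 66, and zero for non-divisors.
39 does not divide 66, so no element of (Z/67Z)^× has order 39.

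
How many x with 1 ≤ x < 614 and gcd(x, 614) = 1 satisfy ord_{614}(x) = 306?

96

φ(614) = φ(2)·φ(307) = 1·306 = 306 = 2 · 3^2 · 17.
(Z/614Z)^× is cyclic (|G| = 306); a cyclic group of order m has exactly φ(d) elements of each order d | m, and none otherwise.
306 = 2 · 3^2 · 17 divides 306, and φ(306) = 96.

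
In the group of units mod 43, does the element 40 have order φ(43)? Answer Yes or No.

φ(43) = 43 − 1 = 42 = 2 · 3 · 7.
Test 40^(42/q) mod 43 for each prime factor q of 42:
40^21 ≡ 1 (mod 43)  [q = 2: ≡ 1 ✗]
40^14 ≡ 36 (mod 43)  [q = 3: ≢ 1 ✓]
40^6 ≡ 41 (mod 43)  [q = 7: ≢ 1 ✓]
Since 40^21 ≡ 1, the order of 40 divides 21 < 42, so 40 is not a primitive root.

No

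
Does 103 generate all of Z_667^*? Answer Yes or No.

No

667 = 23 · 29 is a product of two distinct odd primes, so (Z/667Z)^× ≅ (Z/23Z)^× × (Z/29Z)^× is not cyclic.
No primitive root modulo 667 exists; in particular 103 is not one.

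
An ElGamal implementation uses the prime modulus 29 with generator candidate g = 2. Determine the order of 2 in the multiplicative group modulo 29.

By Lagrange's theorem, ord_29(2) divides φ(29) = 29 − 1 = 28 = 2^2 · 7.
Divisors of 28: 1, 2, 4, 7, 14, 28.
Test each divisor d:
2^1 ≡ 2
2^2 ≡ 4
2^4 ≡ 16
2^7 ≡ 12
2^14 ≡ 28
2^28 ≡ 1
The smallest such exponent is 28, so the order of 2 is 28.

28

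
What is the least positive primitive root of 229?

6

φ(229) = 229 − 1 = 228 = 2^2 · 3 · 19.
g is a primitive root iff g^(228/q) ≢ 1 (mod 229) for each prime q ∈ {2, 3, 19}.
g = 2: 2^114 ≡ 228; 2^76 ≡ 1 — hits 1, so not a primitive root.
g = 3: 3^114 ≡ 1 — hits 1, so not a primitive root.
g = 4: 4^114 ≡ 1 — hits 1, so not a primitive root.
g = 5: 5^114 ≡ 1 — hits 1, so not a primitive root.
g = 6: 6^114 ≡ 228; 6^76 ≡ 134; 6^12 ≡ 165 — none is 1, so 6 is a primitive root.
The smallest primitive root modulo 229 is 6.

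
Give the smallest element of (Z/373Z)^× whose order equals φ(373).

2

φ(373) = 373 − 1 = 372 = 2^2 · 3 · 31.
g is a primitive root iff g^(372/q) ≢ 1 (mod 373) for each prime q ∈ {2, 3, 31}.
g = 2: 2^186 ≡ 372; 2^124 ≡ 284; 2^12 ≡ 366 — none is 1, so 2 is a primitive root.
So 2 is the smallest generator of (Z/373Z)^×.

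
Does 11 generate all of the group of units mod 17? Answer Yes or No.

Yes

φ(17) = 17 − 1 = 16 = 2^4.
11 is a primitive root mod 17 iff 11^(φ(17)/q) ≢ 1 for every prime q | φ(17), i.e. q ∈ {2}.
11^8 ≡ 16 (mod 17)  [q = 2: ≢ 1 ✓]
Every test exponent gives a nontrivial residue, hence 11 generates the full group.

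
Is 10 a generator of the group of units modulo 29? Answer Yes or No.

Yes

φ(29) = 29 − 1 = 28 = 2^2 · 7.
10 is a primitive root mod 29 iff 10^(φ(29)/q) ≢ 1 for every prime q | φ(29), i.e. q ∈ {2, 7}.
10^14 ≡ 28 (mod 29)  [q = 2: ≢ 1 ✓]
10^4 ≡ 24 (mod 29)  [q = 7: ≢ 1 ✓]
All checks pass, so 10 has order 28 and is a primitive root modulo 29.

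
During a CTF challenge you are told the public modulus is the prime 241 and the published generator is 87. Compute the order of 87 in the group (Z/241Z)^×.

5

The order of 87 must divide φ(241) = 241 − 1 = 240 = 2^4 · 3 · 5.
Divisors of 240: 1, 2, 3, 4, 5, 6, 8, 10, 12, 15, 16, 20, 24, 30, 40, 48, 60, 80, 120, 240.
Evaluate successive powers at the divisors of 240:
87^1 ≡ 87 (mod 241)
87^2 ≡ 98 (mod 241)
87^3 ≡ 91 (mod 241)
87^4 ≡ 205 (mod 241)
87^5 ≡ 1 (mod 241) ✓
The smallest such exponent is 5, so the order of 87 is 5.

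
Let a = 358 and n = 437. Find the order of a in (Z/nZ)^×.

99

ord(358) | φ(437) = φ(19·23) = (19−1)·(23−1) = 18·22 = 396 = 2^2 · 3^2 · 11.
Divisors of 396: 1, 2, 3, 4, 6, 9, 11, 12, 18, 22, 33, 36, 44, 66, 99, 132, 198, 396.
Evaluate successive powers at the divisors of 396:
358^1 ≡ 358
358^2 ≡ 123
358^3 ≡ 334
358^4 ≡ 271
358^6 ≡ 121
358^9 ≡ 210
358^11 ≡ 47
358^12 ≡ 220
358^18 ≡ 400
358^22 ≡ 24
358^33 ≡ 254
358^36 ≡ 58
358^44 ≡ 139
358^66 ≡ 277
358^99 ≡ 1
Therefore the multiplicative order of 358 modulo 437 is 99.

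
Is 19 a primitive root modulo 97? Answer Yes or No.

No

φ(97) = 97 − 1 = 96 = 2^5 · 3.
An element g generates (Z/97Z)^× iff g^(96/q) ≢ 1 (mod 97) for each prime q ∈ {2, 3}.
19^48 ≡ 96 (mod 97)  [q = 2: ≢ 1 ✓]
19^32 ≡ 1 (mod 97)  [q = 3: ≡ 1 ✗]
Since 19^32 ≡ 1, the order of 19 divides 32 < 96, so 19 is not a primitive root.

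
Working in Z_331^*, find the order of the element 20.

Since 20 ∈ (Z/331Z)^×, its order divides φ(331) = 331 − 1 = 330 = 2 · 3 · 5 · 11.
Divisors of 330: 1, 2, 3, 5, 6, 10, 11, 15, 22, 30, 33, 55, 66, 110, 165, 330.
Compute 20^d (mod 331) for the divisors d until we hit 1:
20^1 ≡ 20 (mod 331)
20^2 ≡ 69 (mod 331)
20^3 ≡ 56 (mod 331)
20^5 ≡ 223 (mod 331)
20^6 ≡ 157 (mod 331)
20^10 ≡ 79 (mod 331)
20^11 ≡ 256 (mod 331)
20^15 ≡ 74 (mod 331)
20^22 ≡ 329 (mod 331)
20^30 ≡ 180 (mod 331)
20^33 ≡ 150 (mod 331)
20^55 ≡ 31 (mod 331)
20^66 ≡ 323 (mod 331)
20^110 ≡ 299 (mod 331)
20^165 ≡ 1 (mod 331) ✓
Therefore the multiplicative order of 20 modulo 331 is 165.

165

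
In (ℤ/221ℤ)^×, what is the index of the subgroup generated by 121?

The order of 121 must divide φ(221) = φ(13·17) = (13−1)·(17−1) = 12·16 = 192 = 2^6 · 3.
Divisors of 192: 1, 2, 3, 4, 6, 8, 12, 16, 24, 32, 48, 64, 96, 192.
Compute 121^d (mod 221) for the divisors d until we hit 1:
121^1 ≡ 121
121^2 ≡ 55
121^3 ≡ 25
121^4 ≡ 152
121^6 ≡ 183
121^8 ≡ 120
121^12 ≡ 118
121^16 ≡ 35
121^24 ≡ 1
The order of 121 is 24, so the subgroup it generates has 24 elements.
The index is φ(221) / ord(121) = 192 / 24 = 8.

8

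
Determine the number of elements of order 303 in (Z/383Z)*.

0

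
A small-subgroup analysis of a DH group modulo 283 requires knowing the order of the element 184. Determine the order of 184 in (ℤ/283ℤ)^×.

282

Since 184 ∈ (Z/283Z)^×, its order divides φ(283) = 283 − 1 = 282 = 2 · 3 · 47.
Divisors of 282: 1, 2, 3, 6, 47, 94, 141, 282.
Compute 184^d (mod 283) for the divisors d until we hit 1:
184^1 ≡ 184 (mod 283)
184^2 ≡ 179 (mod 283)
184^3 ≡ 108 (mod 283)
184^6 ≡ 61 (mod 283)
184^47 ≡ 239 (mod 283)
184^94 ≡ 238 (mod 283)
184^141 ≡ 282 (mod 283)
184^282 ≡ 1 (mod 283) ✓
The smallest such exponent is 282, so the order of 184 is 282.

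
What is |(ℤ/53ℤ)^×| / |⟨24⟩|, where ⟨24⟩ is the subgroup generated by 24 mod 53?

The order of 24 must divide φ(53) = 53 − 1 = 52 = 2^2 · 13.
Divisors of 52: 1, 2, 4, 13, 26, 52.
Check 24^d mod 53 for each divisor in increasing order:
24^1 ≡ 24 (mod 53)
24^2 ≡ 46 (mod 53)
24^4 ≡ 49 (mod 53)
24^13 ≡ 1 (mod 53) ✓
Thus |⟨24⟩| = ord(24) = 13.
[(Z/53Z)^× : ⟨24⟩] = 52/13 = 4.

4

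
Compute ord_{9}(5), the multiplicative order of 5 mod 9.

By Lagrange's theorem, ord_9(5) divides φ(9) = φ(3^2) = 3·(3−1) = 6 = 2 · 3.
Divisors of 6: 1, 2, 3, 6.
Compute 5^d (mod 9) for the divisors d until we hit 1:
5^1 ≡ 5 (mod 9)
5^2 ≡ 7 (mod 9)
5^3 ≡ 8 (mod 9)
5^6 ≡ 1 (mod 9) ✓
The smallest such exponent is 6, so the order of 5 is 6.

6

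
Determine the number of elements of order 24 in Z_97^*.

φ(97) = 97 − 1 = 96 = 2^5 · 3.
Since (Z/97Z)^× is cyclic of order 96, the number of elements of order d is φ(d) when d | 96 and 0 otherwise.
24 = 2^3 · 3 divides 96, and φ(24) = 8.

8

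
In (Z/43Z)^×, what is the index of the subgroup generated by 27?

The order of 27 must divide φ(43) = 43 − 1 = 42 = 2 · 3 · 7.
Divisors of 42: 1, 2, 3, 6, 7, 14, 21, 42.
Test each divisor d:
27^1 ≡ 27 (mod 43)
27^2 ≡ 41 (mod 43)
27^3 ≡ 32 (mod 43)
27^6 ≡ 35 (mod 43)
27^7 ≡ 42 (mod 43)
27^14 ≡ 1 (mod 43) ✓
The order of 27 is 14, so the subgroup it generates has 14 elements.
[(Z/43Z)^× : ⟨27⟩] = 42/14 = 3.

3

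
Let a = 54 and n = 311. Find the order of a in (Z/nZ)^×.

155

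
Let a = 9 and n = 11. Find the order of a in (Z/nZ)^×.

5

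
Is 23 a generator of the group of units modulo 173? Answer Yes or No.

φ(173) = 173 − 1 = 172 = 2^2 · 43.
It suffices to check that the order of 23 is not a proper divisor of 172: compute 23^(172/q) for q ∈ {2, 43}.
23^86 ≡ 1 (mod 173)  [q = 2: ≡ 1 ✗]
23^4 ≡ 100 (mod 173)  [q = 43: ≢ 1 ✓]
The check at q = 2 fails, so 23 generates a proper subgroup.

No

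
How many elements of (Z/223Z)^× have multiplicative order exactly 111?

φ(223) = 223 − 1 = 222 = 2 · 3 · 37.
In a cyclic group of order 222, there are φ(d) elements of order d for each divisor d of 222, and zero for non-divisors.
111 = 3 · 37 divides 222, and φ(111) = 72.

72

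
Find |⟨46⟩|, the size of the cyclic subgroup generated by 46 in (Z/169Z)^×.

156

ord(46) | φ(169) = φ(13^2) = 13·(13−1) = 156 = 2^2 · 3 · 13.
Divisors of 156: 1, 2, 3, 4, 6, 12, 13, 26, 39, 52, 78, 156.
Compute 46^d (mod 169) for the divisors d until we hit 1:
46^1 ≡ 46 (mod 169)
46^2 ≡ 88 (mod 169)
46^3 ≡ 161 (mod 169)
46^4 ≡ 139 (mod 169)
46^6 ≡ 64 (mod 169)
46^12 ≡ 40 (mod 169)
46^13 ≡ 150 (mod 169)
46^26 ≡ 23 (mod 169)
46^39 ≡ 70 (mod 169)
46^52 ≡ 22 (mod 169)
46^78 ≡ 168 (mod 169)
46^156 ≡ 1 (mod 169) ✓
So ord_169(46) = 156.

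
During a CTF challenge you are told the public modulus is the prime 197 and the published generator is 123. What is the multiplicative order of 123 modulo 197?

196

Since 123 ∈ (Z/197Z)^×, its order divides φ(197) = 197 − 1 = 196 = 2^2 · 7^2.
Divisors of 196: 1, 2, 4, 7, 14, 28, 49, 98, 196.
Compute 123^d (mod 197) for the divisors d until we hit 1:
123^1 ≡ 123
123^2 ≡ 157
123^4 ≡ 24
123^7 ≡ 120
123^14 ≡ 19
123^28 ≡ 164
123^49 ≡ 14
123^98 ≡ 196
123^196 ≡ 1
The smallest such exponent is 196, so the order of 123 is 196.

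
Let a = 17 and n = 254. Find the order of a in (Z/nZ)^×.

63

The order of 17 must divide φ(254) = φ(2)·φ(127) = 1·126 = 126 = 2 · 3^2 · 7.
Divisors of 126: 1, 2, 3, 6, 7, 9, 14, 18, 21, 42, 63, 126.
Compute 17^d (mod 254) for the divisors d until we hit 1:
17^1 ≡ 17 (mod 254)
17^2 ≡ 35 (mod 254)
17^3 ≡ 87 (mod 254)
17^6 ≡ 203 (mod 254)
17^7 ≡ 149 (mod 254)
17^9 ≡ 135 (mod 254)
17^14 ≡ 103 (mod 254)
17^18 ≡ 191 (mod 254)
17^21 ≡ 107 (mod 254)
17^42 ≡ 19 (mod 254)
17^63 ≡ 1 (mod 254) ✓
The smallest such exponent is 63, so the order of 17 is 63.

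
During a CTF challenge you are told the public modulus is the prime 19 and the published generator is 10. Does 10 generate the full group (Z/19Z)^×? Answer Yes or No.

Yes

φ(19) = 19 − 1 = 18 = 2 · 3^2.
An element g generates (Z/19Z)^× iff g^(18/q) ≢ 1 (mod 19) for each prime q ∈ {2, 3}.
10^9 ≡ 18 (mod 19)  [q = 2: ≢ 1 ✓]
10^6 ≡ 11 (mod 19)  [q = 3: ≢ 1 ✓]
All checks pass, so 10 has order 18 and is a primitive root modulo 19.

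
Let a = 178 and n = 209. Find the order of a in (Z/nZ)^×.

30

By Lagrange's theorem, ord_209(178) divides φ(209) = φ(11·19) = (11−1)·(19−1) = 10·18 = 180 = 2^2 · 3^2 · 5.
Divisors of 180: 1, 2, 3, 4, 5, 6, 9, 10, 12, 15, 18, 20, 30, 36, 45, 60, 90, 180.
Evaluate successive powers at the divisors of 180:
178^1 ≡ 178
178^2 ≡ 125
178^3 ≡ 96
178^4 ≡ 159
178^5 ≡ 87
178^6 ≡ 20
178^9 ≡ 39
178^10 ≡ 45
178^12 ≡ 191
178^15 ≡ 153
178^18 ≡ 58
178^20 ≡ 144
178^30 ≡ 1
The smallest such exponent is 30, so the order of 178 is 30.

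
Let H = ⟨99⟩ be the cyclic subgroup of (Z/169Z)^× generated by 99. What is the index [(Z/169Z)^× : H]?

By Lagrange's theorem, ord_169(99) divides φ(169) = φ(13^2) = 13·(13−1) = 156 = 2^2 · 3 · 13.
Divisors of 156: 1, 2, 3, 4, 6, 12, 13, 26, 39, 52, 78, 156.
Evaluate successive powers at the divisors of 156:
99^1 ≡ 99
99^2 ≡ 168
99^3 ≡ 70
99^4 ≡ 1
The order of 99 is 4, so the subgroup it generates has 4 elements.
Index = |(Z/169Z)^×| / |⟨99⟩| = 156 / 4 = 39.

39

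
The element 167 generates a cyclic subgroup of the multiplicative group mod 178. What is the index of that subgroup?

8

Since 167 ∈ (Z/178Z)^×, its order divides φ(178) = φ(2)·φ(89) = 1·88 = 88 = 2^3 · 11.
Divisors of 88: 1, 2, 4, 8, 11, 22, 44, 88.
Evaluate successive powers at the divisors of 88:
167^1 ≡ 167
167^2 ≡ 121
167^4 ≡ 45
167^8 ≡ 67
167^11 ≡ 1
The order of 167 is 11, so the subgroup it generates has 11 elements.
[(Z/178Z)^× : ⟨167⟩] = 88/11 = 8.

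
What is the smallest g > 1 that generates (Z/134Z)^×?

φ(134) = φ(2)·φ(67) = 1·66 = 66 = 2 · 3 · 11.
g is a primitive root iff g^(66/q) ≢ 1 (mod 134) for each prime q ∈ {2, 3, 11}.
g = 2: gcd(2, 134) = 2 > 1, not a unit — skip.
g = 3: 3^33 ≡ 133; 3^22 ≡ 1 — hits 1, so not a primitive root.
g = 4: gcd(4, 134) = 2 > 1, not a unit — skip.
g = 5: 5^33 ≡ 133; 5^22 ≡ 1 — hits 1, so not a primitive root.
g = 6: gcd(6, 134) = 2 > 1, not a unit — skip.
g = 7: 7^33 ≡ 133; 7^22 ≡ 29; 7^6 ≡ 131 — none is 1, so 7 is a primitive root.
Hence the least primitive root of 134 is 7.

7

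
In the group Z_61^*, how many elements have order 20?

φ(61) = 61 − 1 = 60 = 2^2 · 3 · 5.
Since (Z/61Z)^× is cyclic of order 60, the number of elements of order d is φ(d) when d | 60 and 0 otherwise.
20 = 2^2 · 5 divides 60, and φ(20) = 8.

8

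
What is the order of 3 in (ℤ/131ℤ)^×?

The order of 3 must divide φ(131) = 131 − 1 = 130 = 2 · 5 · 13.
Divisors of 130: 1, 2, 5, 10, 13, 26, 65, 130.
Test each divisor d:
3^1 ≡ 3 (mod 131)
3^2 ≡ 9 (mod 131)
3^5 ≡ 112 (mod 131)
3^10 ≡ 99 (mod 131)
3^13 ≡ 53 (mod 131)
3^26 ≡ 58 (mod 131)
3^65 ≡ 1 (mod 131) ✓
Therefore the multiplicative order of 3 modulo 131 is 65.

65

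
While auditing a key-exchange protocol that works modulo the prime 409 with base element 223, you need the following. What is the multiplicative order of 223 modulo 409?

136

The order of 223 must divide φ(409) = 409 − 1 = 408 = 2^3 · 3 · 17.
Divisors of 408: 1, 2, 3, 4, 6, 8, 12, 17, 24, 34, 51, 68, 102, 136, 204, 408.
Compute 223^d (mod 409) for the divisors d until we hit 1:
223^1 ≡ 223 (mod 409)
223^2 ≡ 240 (mod 409)
223^3 ≡ 350 (mod 409)
223^4 ≡ 340 (mod 409)
223^6 ≡ 209 (mod 409)
223^8 ≡ 262 (mod 409)
223^12 ≡ 327 (mod 409)
223^17 ≡ 378 (mod 409)
223^24 ≡ 180 (mod 409)
223^34 ≡ 143 (mod 409)
223^51 ≡ 66 (mod 409)
223^68 ≡ 408 (mod 409)
223^102 ≡ 266 (mod 409)
223^136 ≡ 1 (mod 409) ✓
Therefore the multiplicative order of 223 modulo 409 is 136.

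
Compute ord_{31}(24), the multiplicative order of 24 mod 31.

ord(24) | φ(31) = 31 − 1 = 30 = 2 · 3 · 5.
Divisors of 30: 1, 2, 3, 5, 6, 10, 15, 30.
Compute 24^d (mod 31) for the divisors d until we hit 1:
24^1 ≡ 24
24^2 ≡ 18
24^3 ≡ 29
24^5 ≡ 26
24^6 ≡ 4
24^10 ≡ 25
24^15 ≡ 30
24^30 ≡ 1
Therefore the multiplicative order of 24 modulo 31 is 30.

30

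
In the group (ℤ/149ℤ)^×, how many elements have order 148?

72

φ(149) = 149 − 1 = 148 = 2^2 · 37.
Since (Z/149Z)^× is cyclic of order 148, the number of elements of order d is φ(d) when d | 148 and 0 otherwise.
148 = 2^2 · 37 divides 148, and φ(148) = 72.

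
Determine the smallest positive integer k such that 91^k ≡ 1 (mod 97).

The order of 91 must divide φ(97) = 97 − 1 = 96 = 2^5 · 3.
Divisors of 96: 1, 2, 3, 4, 6, 8, 12, 16, 24, 32, 48, 96.
Check 91^d mod 97 for each divisor in increasing order:
91^1 ≡ 91 (mod 97)
91^2 ≡ 36 (mod 97)
91^3 ≡ 75 (mod 97)
91^4 ≡ 35 (mod 97)
91^6 ≡ 96 (mod 97)
91^8 ≡ 61 (mod 97)
91^12 ≡ 1 (mod 97) ✓
Hence ord(91) = 12.

12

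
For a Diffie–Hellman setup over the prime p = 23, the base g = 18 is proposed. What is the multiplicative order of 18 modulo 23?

By Lagrange's theorem, ord_23(18) divides φ(23) = 23 − 1 = 22 = 2 · 11.
Divisors of 22: 1, 2, 11, 22.
Check 18^d mod 23 for each divisor in increasing order:
18^1 ≡ 18 (mod 23)
18^2 ≡ 2 (mod 23)
18^11 ≡ 1 (mod 23) ✓
So ord_23(18) = 11.

11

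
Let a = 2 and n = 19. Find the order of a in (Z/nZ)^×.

The order of 2 must divide φ(19) = 19 − 1 = 18 = 2 · 3^2.
Divisors of 18: 1, 2, 3, 6, 9, 18.
Compute 2^d (mod 19) for the divisors d until we hit 1:
2^1 ≡ 2
2^2 ≡ 4
2^3 ≡ 8
2^6 ≡ 7
2^9 ≡ 18
2^18 ≡ 1
Hence ord(2) = 18.

18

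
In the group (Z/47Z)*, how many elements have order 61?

0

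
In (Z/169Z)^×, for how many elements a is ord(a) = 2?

1

φ(169) = φ(13^2) = 13·(13−1) = 156 = 2^2 · 3 · 13.
In a cyclic group of order 156, there are φ(d) elements of order d for each divisor d of 156, and zero for non-divisors.
2 | 156, and φ(2) = 2 − 1 = 1.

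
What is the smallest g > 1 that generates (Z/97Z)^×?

φ(97) = 97 − 1 = 96 = 2^5 · 3.
g is a primitive root iff g^(96/q) ≢ 1 (mod 97) for each prime q ∈ {2, 3}.
g = 2: 2^48 ≡ 1 — hits 1, so not a primitive root.
g = 3: 3^48 ≡ 1 — hits 1, so not a primitive root.
g = 4: 4^48 ≡ 1 — hits 1, so not a primitive root.
g = 5: 5^48 ≡ 96; 5^32 ≡ 35 — none is 1, so 5 is a primitive root.
Hence the least primitive root of 97 is 5.

5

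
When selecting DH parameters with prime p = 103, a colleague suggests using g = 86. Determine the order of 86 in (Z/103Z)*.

102

The order of 86 must divide φ(103) = 103 − 1 = 102 = 2 · 3 · 17.
Divisors of 102: 1, 2, 3, 6, 17, 34, 51, 102.
Check 86^d mod 103 for each divisor in increasing order:
86^1 ≡ 86 (mod 103)
86^2 ≡ 83 (mod 103)
86^3 ≡ 31 (mod 103)
86^6 ≡ 34 (mod 103)
86^17 ≡ 57 (mod 103)
86^34 ≡ 56 (mod 103)
86^51 ≡ 102 (mod 103)
86^102 ≡ 1 (mod 103) ✓
So ord_103(86) = 102.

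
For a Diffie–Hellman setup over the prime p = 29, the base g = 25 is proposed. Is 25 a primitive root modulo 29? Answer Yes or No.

No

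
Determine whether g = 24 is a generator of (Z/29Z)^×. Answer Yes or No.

No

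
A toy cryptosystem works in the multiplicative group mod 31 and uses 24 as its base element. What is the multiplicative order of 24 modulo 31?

30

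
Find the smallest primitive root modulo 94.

5

φ(94) = φ(2)·φ(47) = 1·46 = 46 = 2 · 23.
g is a primitive root iff g^(46/q) ≢ 1 (mod 94) for each prime q ∈ {2, 23}.
g = 2: gcd(2, 94) = 2 > 1, not a unit — skip.
g = 3: 3^23 ≡ 1 — hits 1, so not a primitive root.
g = 4: gcd(4, 94) = 2 > 1, not a unit — skip.
g = 5: 5^23 ≡ 93; 5^2 ≡ 25 — none is 1, so 5 is a primitive root.
Hence the least primitive root of 94 is 5.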